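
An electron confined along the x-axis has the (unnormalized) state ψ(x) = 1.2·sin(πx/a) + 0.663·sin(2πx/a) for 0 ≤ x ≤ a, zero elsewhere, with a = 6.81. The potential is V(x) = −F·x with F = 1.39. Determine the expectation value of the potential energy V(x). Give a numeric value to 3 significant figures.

-3.29

⟨V⟩ = ∫ V(x)·|ψ|² dx / ∫|ψ|² dx.
On 0 ≤ x ≤ a (j ≠ l): ∫sin²(jπx/a) dx = a/2, ∫sin(jπx/a)·sin(lπx/a) dx = 0; diagonal moments ∫x·sin²(jπx/a) dx = a²/4, ∫x²·sin²(jπx/a) dx = a³·(1/6 − 1/(4j²π²)); cross terms ∫x·sin(jπx/a)·sin(lπx/a) dx = 0 for j + l even and −4jla²/(π²(j² − l²)²) for j + l odd, ∫x²·sin(jπx/a)·sin(lπx/a) dx = (−1)^(j+l)·4jla³/(π²(j² − l²)²); higher powers the same way via product-to-sum and parts.
State is unnormalized: ∫|ψ|² dx = 6.3999, and ∫ψ*·V(x)·ψ dx = -21.052, so ⟨V⟩ = -21.052 / 6.3999.
⟨V⟩ = -3.2895.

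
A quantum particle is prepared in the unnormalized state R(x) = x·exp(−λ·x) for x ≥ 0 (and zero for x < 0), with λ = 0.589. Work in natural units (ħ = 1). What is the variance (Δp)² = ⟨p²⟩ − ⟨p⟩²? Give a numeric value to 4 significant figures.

Compute ⟨p⟩ and ⟨p²⟩ separately; (Δp)² = ⟨p²⟩ − ⟨p⟩².
Differentiate x·exp(−λ·x) with the product rule; every integrand then reduces to terms xʲ·e^(−2λx) on [0, ∞), with ∫₀^∞ xʲ·e^(−2λx) dx = j!/(2λ)^(j+1).
Normalization: ∫|R|² dx = 1.2235.
⟨p⟩ = 0.0000 and ⟨p²⟩ = 0.34692.
(Δp)² = 0.34692 − (0.0000)² = 0.34692.

0.3469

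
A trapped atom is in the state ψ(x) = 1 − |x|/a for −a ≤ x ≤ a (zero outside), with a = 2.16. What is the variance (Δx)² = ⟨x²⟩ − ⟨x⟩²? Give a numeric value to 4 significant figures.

Compute ⟨x⟩ and ⟨x²⟩ separately, then (Δx)² = ⟨x²⟩ − ⟨x⟩².
ψ is even, so ∫ over [−a, a] = 2∫₀ᵃ with ψ = 1 − x/a there: ∫₀ᵃ (1 − x/a)² dx = a/3, ∫₀ᵃ x²(1 − x/a)² dx = a³/30, ∫₀ᵃ x⁴(1 − x/a)² dx = a⁵/105.
Normalization: ∫|ψ|² dx = 1.4400.
⟨x⟩ = 0.0000 and ⟨x²⟩ = 0.46656.
(Δx)² = 0.46656 − (0.0000)² = 0.46656.

0.4666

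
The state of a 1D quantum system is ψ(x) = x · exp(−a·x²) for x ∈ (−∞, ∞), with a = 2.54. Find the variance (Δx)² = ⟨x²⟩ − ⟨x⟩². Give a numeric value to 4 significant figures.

0.2953

Compute ⟨x⟩ and ⟨x²⟩ separately, then (Δx)² = ⟨x²⟩ − ⟨x⟩².
Expand each integrand as polynomial × e^(−2ax²) and use ∫x^(2j)·e^(−2ax²) dx = (2j−1)!!/(4a)^j · √(π/(2a)), odd powers → 0; here √(π/(2a)) = 0.78640.
Normalization: ∫|ψ|² dx = 0.077401.
⟨x⟩ = 0.0000 and ⟨x²⟩ = 0.29528.
(Δx)² = 0.29528 − (0.0000)² = 0.29528.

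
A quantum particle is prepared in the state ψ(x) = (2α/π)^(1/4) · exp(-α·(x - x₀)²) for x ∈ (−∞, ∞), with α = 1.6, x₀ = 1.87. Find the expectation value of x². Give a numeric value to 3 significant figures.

3.65

⟨x²⟩ = ∫ x²·|ψ|² dx (integrals over the domain).
Gaussian moments (u = x − x₀): ∫u^(2j)·e^(−2αu²) du = (2j−1)!!/(4α)^j · √(π/(2α)), odd powers integrate to 0; here √(π/(2α)) = 0.99083.
⟨x²⟩ = 3.6532.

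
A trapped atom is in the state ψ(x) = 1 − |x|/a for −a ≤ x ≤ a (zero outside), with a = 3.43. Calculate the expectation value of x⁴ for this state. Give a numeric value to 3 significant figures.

3.95

⟨x⁴⟩ = ∫ x⁴·|ψ|² dx / ∫|ψ|² dx (integrals over the domain).
ψ is even, so ∫ over [−a, a] = 2∫₀ᵃ with ψ = 1 − x/a there: ∫₀ᵃ (1 − x/a)² dx = a/3, ∫₀ᵃ x²(1 − x/a)² dx = a³/30, ∫₀ᵃ x⁴(1 − x/a)² dx = a⁵/105.
State is unnormalized: ∫|ψ|² dx = 2.2867, and ∫ψ*·x⁴·ψ dx = 9.0430, so ⟨x⁴⟩ = 9.0430 / 2.2867.
⟨x⁴⟩ = 3.9547.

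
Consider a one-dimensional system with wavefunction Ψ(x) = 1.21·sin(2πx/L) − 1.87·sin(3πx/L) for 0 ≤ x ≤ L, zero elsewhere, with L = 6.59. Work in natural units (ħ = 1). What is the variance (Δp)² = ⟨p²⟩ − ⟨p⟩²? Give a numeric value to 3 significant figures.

Compute ⟨p⟩ and ⟨p²⟩ separately; (Δp)² = ⟨p²⟩ − ⟨p⟩².
d²/dx² sin(jπx/L) = −(jπ/L)²·sin(jπx/L); on 0 ≤ x ≤ L, ∫sin²(jπx/L) dx = L/2 and ∫sin(jπx/L)·sin(lπx/L) dx = 0 for j ≠ l, so only diagonal terms survive in ∫|Ψ|² and ∫Ψ·Ψ″; ∫Ψ·Ψ′ dx = [Ψ²/2] between the walls = 0.
Normalization: ∫|Ψ|² dx = 16.346.
⟨p⟩ = 0.0000 and ⟨p²⟩ = 1.7100.
(Δp)² = 1.7100 − (0.0000)² = 1.7100.

1.71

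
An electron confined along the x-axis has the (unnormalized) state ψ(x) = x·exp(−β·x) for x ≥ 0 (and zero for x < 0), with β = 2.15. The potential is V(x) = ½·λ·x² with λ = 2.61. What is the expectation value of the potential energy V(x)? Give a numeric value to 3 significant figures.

⟨V⟩ = ∫ V(x)·|ψ|² dx / ∫|ψ|² dx.
Every integrand reduces to terms xʲ·e^(−2βx) on [0, ∞); use ∫₀^∞ xʲ·e^(−2βx) dx = j!/(2β)^(j+1).
State is unnormalized: ∫|ψ|² dx = 0.025155, and ∫ψ*·V(x)·ψ dx = 0.021305, so ⟨V⟩ = 0.021305 / 0.025155.
⟨V⟩ = 0.84694.

0.847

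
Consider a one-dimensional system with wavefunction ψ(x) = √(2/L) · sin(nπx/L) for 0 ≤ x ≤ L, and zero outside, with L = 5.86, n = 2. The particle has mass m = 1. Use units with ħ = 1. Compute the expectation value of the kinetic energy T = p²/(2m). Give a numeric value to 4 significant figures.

0.5748

T = −(ħ²/2m) d²/dx², so ⟨T⟩ = −(ħ²/2m) ∫ ψ*·ψ'' dx; with m = 1.
d/dx sin(nπx/L) = (nπ/L)·cos(nπx/L) and d²/dx² sin(nπx/L) = −(nπ/L)²·sin(nπx/L); on 0 ≤ x ≤ L, ∫sin²(nπx/L) dx = L/2 and ∫sin(nπx/L)·cos(nπx/L) dx = 0.
⟨T⟩ = 0.57482.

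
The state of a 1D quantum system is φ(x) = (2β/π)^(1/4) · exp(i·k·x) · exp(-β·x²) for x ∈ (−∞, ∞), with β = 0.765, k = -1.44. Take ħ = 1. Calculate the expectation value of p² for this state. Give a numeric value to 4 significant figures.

p² φ = −ħ² d²φ/dx²; ⟨p²⟩ = −ħ² ∫ φ*·φ'' dx.
Gaussian moments: ∫x^(2j)·e^(−2βx²) dx = (2j−1)!!/(4β)^j · √(π/(2β)), odd powers integrate to 0; here √(π/(2β)) = 1.4329. Derivatives: φ′ = (ik − 2βx)·φ, φ″ = ((ik − 2βx)² − 2β)·φ; the odd-in-x pieces drop out.
⟨p²⟩ = 2.8386.

2.839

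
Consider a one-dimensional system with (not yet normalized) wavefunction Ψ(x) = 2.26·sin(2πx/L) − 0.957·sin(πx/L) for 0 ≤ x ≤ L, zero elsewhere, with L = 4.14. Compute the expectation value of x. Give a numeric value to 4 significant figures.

⟨x⟩ = ∫ x·|Ψ|² dx / ∫|Ψ|² dx (integrals over the domain).
On 0 ≤ x ≤ L (j ≠ l): ∫sin²(jπx/L) dx = L/2, ∫sin(jπx/L)·sin(lπx/L) dx = 0; diagonal moments ∫x·sin²(jπx/L) dx = L²/4, ∫x²·sin²(jπx/L) dx = L³·(1/6 − 1/(4j²π²)); cross terms ∫x·sin(jπx/L)·sin(lπx/L) dx = 0 for j + l even and −4jlL²/(π²(j² − l²)²) for j + l odd, ∫x²·sin(jπx/L)·sin(lπx/L) dx = (−1)^(j+l)·4jlL³/(π²(j² − l²)²); higher powers the same way via product-to-sum and parts.
State is unnormalized: ∫|Ψ|² dx = 12.469, and ∫Ψ*·x·Ψ dx = 32.487, so ⟨x⟩ = 32.487 / 12.469.
⟨x⟩ = 2.6055.

2.606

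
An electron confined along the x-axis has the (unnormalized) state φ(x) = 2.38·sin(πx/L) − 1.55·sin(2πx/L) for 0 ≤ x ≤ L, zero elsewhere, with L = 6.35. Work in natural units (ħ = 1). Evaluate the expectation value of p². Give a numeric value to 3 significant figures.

p² φ = −ħ² d²φ/dx²; ⟨p²⟩ = −ħ² ∫ φ*·φ'' dx / ∫|φ|² dx.
d²/dx² sin(jπx/L) = −(jπ/L)²·sin(jπx/L); on 0 ≤ x ≤ L, ∫sin²(jπx/L) dx = L/2 and ∫sin(jπx/L)·sin(lπx/L) dx = 0 for j ≠ l, so only diagonal terms survive in ∫|φ|² and ∫φ·φ″; ∫φ·φ′ dx = [φ²/2] between the walls = 0.
State is unnormalized: ∫|φ|² dx = 25.612, and ∫φ*·(−ħ² φ'') dx = 11.870, so ⟨p²⟩ = 11.870 / 25.612.
⟨p²⟩ = 0.46346.

0.463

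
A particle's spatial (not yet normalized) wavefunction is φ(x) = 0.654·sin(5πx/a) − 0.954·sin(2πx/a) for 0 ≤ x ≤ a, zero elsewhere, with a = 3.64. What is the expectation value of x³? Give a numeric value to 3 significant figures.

⟨x³⟩ = ∫ x³·|φ|² dx / ∫|φ|² dx (integrals over the domain).
On 0 ≤ x ≤ a (j ≠ l): ∫sin²(jπx/a) dx = a/2, ∫sin(jπx/a)·sin(lπx/a) dx = 0; diagonal moments ∫x·sin²(jπx/a) dx = a²/4, ∫x²·sin²(jπx/a) dx = a³·(1/6 − 1/(4j²π²)); cross terms ∫x·sin(jπx/a)·sin(lπx/a) dx = 0 for j + l even and −4jla²/(π²(j² − l²)²) for j + l odd, ∫x²·sin(jπx/a)·sin(lπx/a) dx = (−1)^(j+l)·4jla³/(π²(j² − l²)²); higher powers the same way via product-to-sum and parts.
State is unnormalized: ∫|φ|² dx = 2.4349, and ∫φ*·x³·φ dx = 30.584, so ⟨x³⟩ = 30.584 / 2.4349.
⟨x³⟩ = 12.561.

12.6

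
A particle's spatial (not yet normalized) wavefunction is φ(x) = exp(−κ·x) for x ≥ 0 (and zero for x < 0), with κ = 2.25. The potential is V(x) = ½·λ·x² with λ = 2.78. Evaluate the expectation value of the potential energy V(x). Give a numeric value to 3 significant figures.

⟨V⟩ = ∫ V(x)·|φ|² dx / ∫|φ|² dx.
Every integrand reduces to terms xʲ·e^(−2κx) on [0, ∞); use ∫₀^∞ xʲ·e^(−2κx) dx = j!/(2κ)^(j+1).
State is unnormalized: ∫|φ|² dx = 0.22222, and ∫φ*·V(x)·φ dx = 0.030508, so ⟨V⟩ = 0.030508 / 0.22222.
⟨V⟩ = 0.13728.

0.137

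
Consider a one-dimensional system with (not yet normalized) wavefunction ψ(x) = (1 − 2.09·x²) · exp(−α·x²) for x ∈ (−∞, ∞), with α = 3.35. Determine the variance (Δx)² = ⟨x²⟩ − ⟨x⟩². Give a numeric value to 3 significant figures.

Compute ⟨x⟩ and ⟨x²⟩ separately, then (Δx)² = ⟨x²⟩ − ⟨x⟩².
Expand each integrand as polynomial × e^(−2αx²) and use ∫x^(2j)·e^(−2αx²) dx = (2j−1)!!/(4α)^j · √(π/(2α)), odd powers → 0; here √(π/(2α)) = 0.68476.
Normalization: ∫|ψ|² dx = 0.52113.
⟨x⟩ = 0.0000 and ⟨x²⟩ = 0.042075.
(Δx)² = 0.042075 − (0.0000)² = 0.042075.

0.0421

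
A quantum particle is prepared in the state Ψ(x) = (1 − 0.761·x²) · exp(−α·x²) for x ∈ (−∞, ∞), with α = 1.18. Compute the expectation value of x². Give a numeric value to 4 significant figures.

0.1185

⟨x²⟩ = ∫ x²·|Ψ|² dx / ∫|Ψ|² dx (integrals over the domain).
Expand each integrand as polynomial × e^(−2αx²) and use ∫x^(2j)·e^(−2αx²) dx = (2j−1)!!/(4α)^j · √(π/(2α)), odd powers → 0; here √(π/(2α)) = 1.1538.
State is unnormalized: ∫|Ψ|² dx = 0.87170, and ∫Ψ*·x²·Ψ dx = 0.10329, so ⟨x²⟩ = 0.10329 / 0.87170.
⟨x²⟩ = 0.11849.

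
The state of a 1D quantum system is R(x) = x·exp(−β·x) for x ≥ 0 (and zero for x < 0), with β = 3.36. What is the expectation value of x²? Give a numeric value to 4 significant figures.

⟨x²⟩ = ∫ x²·|R|² dx / ∫|R|² dx (integrals over the domain).
Every integrand reduces to terms xʲ·e^(−2βx) on [0, ∞); use ∫₀^∞ xʲ·e^(−2βx) dx = j!/(2β)^(j+1).
State is unnormalized: ∫|R|² dx = 0.0065906, and ∫R*·x²·R dx = 0.0017513, so ⟨x²⟩ = 0.0017513 / 0.0065906.
⟨x²⟩ = 0.26573.

0.2657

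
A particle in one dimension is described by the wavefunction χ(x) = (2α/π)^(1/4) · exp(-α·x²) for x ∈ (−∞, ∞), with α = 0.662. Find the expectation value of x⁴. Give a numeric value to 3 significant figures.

⟨x⁴⟩ = ∫ x⁴·|χ|² dx (integrals over the domain).
Gaussian moments: ∫x^(2j)·e^(−2αx²) dx = (2j−1)!!/(4α)^j · √(π/(2α)), odd powers integrate to 0; here √(π/(2α)) = 1.5404.
⟨x⁴⟩ = 0.42784.

0.428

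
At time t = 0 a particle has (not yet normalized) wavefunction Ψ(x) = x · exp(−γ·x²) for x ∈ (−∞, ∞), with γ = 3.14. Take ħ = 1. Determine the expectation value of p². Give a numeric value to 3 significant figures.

p² Ψ = −ħ² d²Ψ/dx²; ⟨p²⟩ = −ħ² ∫ Ψ*·Ψ'' dx / ∫|Ψ|² dx.
Expand each integrand as polynomial × e^(−2γx²) and use ∫x^(2j)·e^(−2γx²) dx = (2j−1)!!/(4γ)^j · √(π/(2γ)), odd powers → 0; here √(π/(2γ)) = 0.70729. Differentiate with the product rule, d/dx e^(−γx²) = −2γx·e^(−γx²).
State is unnormalized: ∫|Ψ|² dx = 0.056313, and ∫Ψ*·(−ħ² Ψ'') dx = 0.53046, so ⟨p²⟩ = 0.53046 / 0.056313.
⟨p²⟩ = 9.4200.

9.42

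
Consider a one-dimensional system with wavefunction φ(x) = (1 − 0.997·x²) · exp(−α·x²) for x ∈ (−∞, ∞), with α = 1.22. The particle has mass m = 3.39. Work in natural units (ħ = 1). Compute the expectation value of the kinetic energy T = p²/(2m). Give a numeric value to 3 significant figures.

T = −(ħ²/2m) d²/dx², so ⟨T⟩ = −(ħ²/2m) ∫ φ*·φ'' dx / ∫|φ|² dx; with m = 3.39.
Expand each integrand as polynomial × e^(−2αx²) and use ∫x^(2j)·e^(−2αx²) dx = (2j−1)!!/(4α)^j · √(π/(2α)), odd powers → 0; here √(π/(2α)) = 1.1347. Differentiate with the product rule, d/dx e^(−αx²) = −2αx·e^(−αx²).
State is unnormalized: ∫|φ|² dx = 0.81314, and ∫φ*·(−ħ²/2m · φ'') dx = 0.34726, so ⟨T⟩ = 0.34726 / 0.81314.
⟨T⟩ = 0.42707.

0.427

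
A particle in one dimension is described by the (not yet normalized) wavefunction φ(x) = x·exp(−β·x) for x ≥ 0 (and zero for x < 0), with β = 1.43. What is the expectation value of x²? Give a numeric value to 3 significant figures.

⟨x²⟩ = ∫ x²·|φ|² dx / ∫|φ|² dx (integrals over the domain).
Every integrand reduces to terms xʲ·e^(−2βx) on [0, ∞); use ∫₀^∞ xʲ·e^(−2βx) dx = j!/(2β)^(j+1).
State is unnormalized: ∫|φ|² dx = 0.085493, and ∫φ*·x²·φ dx = 0.12542, so ⟨x²⟩ = 0.12542 / 0.085493.
⟨x²⟩ = 1.4671.

1.47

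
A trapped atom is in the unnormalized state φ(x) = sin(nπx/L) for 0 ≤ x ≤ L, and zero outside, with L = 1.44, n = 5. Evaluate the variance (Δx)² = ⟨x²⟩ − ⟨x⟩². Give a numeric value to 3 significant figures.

0.169

Compute ⟨x⟩ and ⟨x²⟩ separately, then (Δx)² = ⟨x²⟩ − ⟨x⟩².
With sin²θ = (1 − cos2θ)/2 on 0 ≤ x ≤ L: ∫sin²(nπx/L) dx = L/2, ∫x·sin²(nπx/L) dx = L²/4, ∫x²·sin²(nπx/L) dx = L³·(1/6 − 1/(4n²π²)); higher powers xᵏ the same way, integrating xᵏ·cos(2nπx/L) by parts.
Normalization: ∫|φ|² dx = 0.72000.
⟨x⟩ = 0.72000 and ⟨x²⟩ = 0.68700.
(Δx)² = 0.68700 − (0.72000)² = 0.16860.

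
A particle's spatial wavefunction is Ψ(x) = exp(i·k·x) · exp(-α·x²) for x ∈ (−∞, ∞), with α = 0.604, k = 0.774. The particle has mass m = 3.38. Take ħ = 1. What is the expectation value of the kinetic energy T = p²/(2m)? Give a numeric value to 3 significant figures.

0.178

T = −(ħ²/2m) d²/dx², so ⟨T⟩ = −(ħ²/2m) ∫ Ψ*·Ψ'' dx / ∫|Ψ|² dx; with m = 3.38.
Gaussian moments: ∫x^(2j)·e^(−2αx²) dx = (2j−1)!!/(4α)^j · √(π/(2α)), odd powers integrate to 0; here √(π/(2α)) = 1.6127. Derivatives: Ψ′ = (ik − 2αx)·Ψ, Ψ″ = ((ik − 2αx)² − 2α)·Ψ; the odd-in-x pieces drop out.
State is unnormalized: ∫|Ψ|² dx = 1.6127, and ∫Ψ*·(−ħ²/2m · Ψ'') dx = 0.28700, so ⟨T⟩ = 0.28700 / 1.6127.
⟨T⟩ = 0.17797.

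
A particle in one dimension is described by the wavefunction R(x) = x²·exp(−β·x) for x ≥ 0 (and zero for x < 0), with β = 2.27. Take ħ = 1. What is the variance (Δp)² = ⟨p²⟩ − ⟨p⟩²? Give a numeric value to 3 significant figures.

1.72

Compute ⟨p⟩ and ⟨p²⟩ separately; (Δp)² = ⟨p²⟩ − ⟨p⟩².
Differentiate x²·exp(−β·x) with the product rule; every integrand then reduces to terms xʲ·e^(−2βx) on [0, ∞), with ∫₀^∞ xʲ·e^(−2βx) dx = j!/(2β)^(j+1).
Normalization: ∫|R|² dx = 0.012443.
⟨p⟩ = 0.0000 and ⟨p²⟩ = 1.7176.
(Δp)² = 1.7176 − (0.0000)² = 1.7176.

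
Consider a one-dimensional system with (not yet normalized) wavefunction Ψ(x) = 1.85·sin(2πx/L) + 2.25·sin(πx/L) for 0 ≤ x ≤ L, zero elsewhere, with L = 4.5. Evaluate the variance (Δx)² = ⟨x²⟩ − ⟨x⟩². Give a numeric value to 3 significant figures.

Compute ⟨x⟩ and ⟨x²⟩ separately, then (Δx)² = ⟨x²⟩ − ⟨x⟩².
On 0 ≤ x ≤ L (j ≠ l): ∫sin²(jπx/L) dx = L/2, ∫sin(jπx/L)·sin(lπx/L) dx = 0; diagonal moments ∫x·sin²(jπx/L) dx = L²/4, ∫x²·sin²(jπx/L) dx = L³·(1/6 − 1/(4j²π²)); cross terms ∫x·sin(jπx/L)·sin(lπx/L) dx = 0 for j + l even and −4jlL²/(π²(j² − l²)²) for j + l odd, ∫x²·sin(jπx/L)·sin(lπx/L) dx = (−1)^(j+l)·4jlL³/(π²(j² − l²)²); higher powers the same way via product-to-sum and parts.
Normalization: ∫|Ψ|² dx = 19.091.
⟨x⟩ = 1.4547 and ⟨x²⟩ = 2.4557.
(Δx)² = 2.4557 − (1.4547)² = 0.33949.

0.339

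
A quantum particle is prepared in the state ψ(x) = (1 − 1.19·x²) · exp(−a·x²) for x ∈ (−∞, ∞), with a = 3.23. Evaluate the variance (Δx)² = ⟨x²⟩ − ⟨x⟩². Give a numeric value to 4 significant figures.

Compute ⟨x⟩ and ⟨x²⟩ separately, then (Δx)² = ⟨x²⟩ − ⟨x⟩².
Expand each integrand as polynomial × e^(−2ax²) and use ∫x^(2j)·e^(−2ax²) dx = (2j−1)!!/(4a)^j · √(π/(2a)), odd powers → 0; here √(π/(2a)) = 0.69736.
Normalization: ∫|ψ|² dx = 0.58665.
⟨x⟩ = 0.0000 and ⟨x²⟩ = 0.052869.
(Δx)² = 0.052869 − (0.0000)² = 0.052869.

0.05287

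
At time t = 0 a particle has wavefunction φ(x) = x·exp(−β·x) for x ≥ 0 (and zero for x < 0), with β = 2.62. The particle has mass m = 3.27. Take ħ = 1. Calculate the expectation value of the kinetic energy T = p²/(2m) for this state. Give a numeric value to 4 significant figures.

T = −(ħ²/2m) d²/dx², so ⟨T⟩ = −(ħ²/2m) ∫ φ*·φ'' dx / ∫|φ|² dx; with m = 3.27.
Differentiate x·exp(−β·x) with the product rule; every integrand then reduces to terms xʲ·e^(−2βx) on [0, ∞), with ∫₀^∞ xʲ·e^(−2βx) dx = j!/(2β)^(j+1).
State is unnormalized: ∫|φ|² dx = 0.013901, and ∫φ*·(−ħ²/2m · φ'') dx = 0.014590, so ⟨T⟩ = 0.014590 / 0.013901.
⟨T⟩ = 1.0496.

1.050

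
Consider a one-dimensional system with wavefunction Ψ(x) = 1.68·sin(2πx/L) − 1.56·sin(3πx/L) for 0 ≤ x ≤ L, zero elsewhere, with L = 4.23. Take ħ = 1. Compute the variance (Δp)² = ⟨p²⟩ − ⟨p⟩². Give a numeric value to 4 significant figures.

Compute ⟨p⟩ and ⟨p²⟩ separately; (Δp)² = ⟨p²⟩ − ⟨p⟩².
d²/dx² sin(jπx/L) = −(jπ/L)²·sin(jπx/L); on 0 ≤ x ≤ L, ∫sin²(jπx/L) dx = L/2 and ∫sin(jπx/L)·sin(lπx/L) dx = 0 for j ≠ l, so only diagonal terms survive in ∫|Ψ|² and ∫Ψ·Ψ″; ∫Ψ·Ψ′ dx = [Ψ²/2] between the walls = 0.
Normalization: ∫|Ψ|² dx = 11.116.
⟨p⟩ = 0.0000 and ⟨p²⟩ = 3.4833.
(Δp)² = 3.4833 − (0.0000)² = 3.4833.

3.483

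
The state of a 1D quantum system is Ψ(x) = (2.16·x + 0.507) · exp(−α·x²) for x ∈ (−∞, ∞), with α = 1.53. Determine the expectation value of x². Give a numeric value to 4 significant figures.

⟨x²⟩ = ∫ x²·|Ψ|² dx / ∫|Ψ|² dx (integrals over the domain).
Expand each integrand as polynomial × e^(−2αx²) and use ∫x^(2j)·e^(−2αx²) dx = (2j−1)!!/(4α)^j · √(π/(2α)), odd powers → 0; here √(π/(2α)) = 1.0132.
State is unnormalized: ∫|Ψ|² dx = 1.0329, and ∫Ψ*·x²·Ψ dx = 0.42121, so ⟨x²⟩ = 0.42121 / 1.0329.
⟨x²⟩ = 0.40779.

0.4078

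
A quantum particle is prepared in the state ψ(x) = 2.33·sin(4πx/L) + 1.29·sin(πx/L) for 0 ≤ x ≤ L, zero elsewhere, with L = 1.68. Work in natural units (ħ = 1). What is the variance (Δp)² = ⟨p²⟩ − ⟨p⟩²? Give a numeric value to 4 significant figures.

43.64

Compute ⟨p⟩ and ⟨p²⟩ separately; (Δp)² = ⟨p²⟩ − ⟨p⟩².
d²/dx² sin(jπx/L) = −(jπ/L)²·sin(jπx/L); on 0 ≤ x ≤ L, ∫sin²(jπx/L) dx = L/2 and ∫sin(jπx/L)·sin(lπx/L) dx = 0 for j ≠ l, so only diagonal terms survive in ∫|ψ|² and ∫ψ·ψ″; ∫ψ·ψ′ dx = [ψ²/2] between the walls = 0.
Normalization: ∫|ψ|² dx = 5.9581.
⟨p⟩ = 0.0000 and ⟨p²⟩ = 43.644.
(Δp)² = 43.644 − (0.0000)² = 43.644.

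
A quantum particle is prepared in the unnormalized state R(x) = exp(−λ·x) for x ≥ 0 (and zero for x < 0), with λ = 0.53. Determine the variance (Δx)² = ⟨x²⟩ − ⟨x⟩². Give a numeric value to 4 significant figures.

Compute ⟨x⟩ and ⟨x²⟩ separately, then (Δx)² = ⟨x²⟩ − ⟨x⟩².
Every integrand reduces to terms xʲ·e^(−2λx) on [0, ∞); use ∫₀^∞ xʲ·e^(−2λx) dx = j!/(2λ)^(j+1).
Normalization: ∫|R|² dx = 0.94340.
⟨x⟩ = 0.94340 and ⟨x²⟩ = 1.7800.
(Δx)² = 1.7800 − (0.94340)² = 0.89000.

0.8900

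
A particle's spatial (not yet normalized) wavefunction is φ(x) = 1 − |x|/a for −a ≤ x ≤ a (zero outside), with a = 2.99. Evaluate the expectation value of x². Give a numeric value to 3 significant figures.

0.894

⟨x²⟩ = ∫ x²·|φ|² dx / ∫|φ|² dx (integrals over the domain).
φ is even, so ∫ over [−a, a] = 2∫₀ᵃ with φ = 1 − x/a there: ∫₀ᵃ (1 − x/a)² dx = a/3, ∫₀ᵃ x²(1 − x/a)² dx = a³/30, ∫₀ᵃ x⁴(1 − x/a)² dx = a⁵/105.
State is unnormalized: ∫|φ|² dx = 1.9933, and ∫φ*·x²·φ dx = 1.7821, so ⟨x²⟩ = 1.7821 / 1.9933.
⟨x²⟩ = 0.89401.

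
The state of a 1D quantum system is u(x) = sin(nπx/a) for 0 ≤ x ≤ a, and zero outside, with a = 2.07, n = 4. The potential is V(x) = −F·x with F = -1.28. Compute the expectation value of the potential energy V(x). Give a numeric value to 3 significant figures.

1.32

⟨V⟩ = ∫ V(x)·|u|² dx / ∫|u|² dx.
With sin²θ = (1 − cos2θ)/2 on 0 ≤ x ≤ a: ∫sin²(nπx/a) dx = a/2, ∫x·sin²(nπx/a) dx = a²/4, ∫x²·sin²(nπx/a) dx = a³·(1/6 − 1/(4n²π²)); higher powers xᵏ the same way, integrating xᵏ·cos(2nπx/a) by parts.
State is unnormalized: ∫|u|² dx = 1.0350, and ∫u*·V(x)·u dx = 1.3712, so ⟨V⟩ = 1.3712 / 1.0350.
⟨V⟩ = 1.3248.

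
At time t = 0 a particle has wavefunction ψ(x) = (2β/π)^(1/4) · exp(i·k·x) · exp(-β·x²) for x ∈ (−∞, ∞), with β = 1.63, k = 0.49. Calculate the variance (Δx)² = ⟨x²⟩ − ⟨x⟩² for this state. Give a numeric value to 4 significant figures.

Compute ⟨x⟩ and ⟨x²⟩ separately, then (Δx)² = ⟨x²⟩ − ⟨x⟩².
Gaussian moments: ∫x^(2j)·e^(−2βx²) dx = (2j−1)!!/(4β)^j · √(π/(2β)), odd powers integrate to 0; here √(π/(2β)) = 0.98167.
⟨x⟩ = 0.0000 and ⟨x²⟩ = 0.15337.
(Δx)² = 0.15337 − (0.0000)² = 0.15337.

0.1534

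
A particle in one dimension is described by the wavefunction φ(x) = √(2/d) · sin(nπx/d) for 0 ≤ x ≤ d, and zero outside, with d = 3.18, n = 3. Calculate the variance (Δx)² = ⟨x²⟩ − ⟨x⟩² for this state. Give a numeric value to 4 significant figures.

0.7858

Compute ⟨x⟩ and ⟨x²⟩ separately, then (Δx)² = ⟨x²⟩ − ⟨x⟩².
With sin²θ = (1 − cos2θ)/2 on 0 ≤ x ≤ d: ∫sin²(nπx/d) dx = d/2, ∫x·sin²(nπx/d) dx = d²/4, ∫x²·sin²(nπx/d) dx = d³·(1/6 − 1/(4n²π²)); higher powers xᵏ the same way, integrating xᵏ·cos(2nπx/d) by parts.
⟨x⟩ = 1.5900 and ⟨x²⟩ = 3.3139.
(Δx)² = 3.3139 − (1.5900)² = 0.78578.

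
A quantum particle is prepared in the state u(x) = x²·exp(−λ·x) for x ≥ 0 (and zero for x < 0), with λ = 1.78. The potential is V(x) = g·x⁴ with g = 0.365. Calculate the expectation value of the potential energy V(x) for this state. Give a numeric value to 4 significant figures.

3.818

⟨V⟩ = ∫ V(x)·|u|² dx / ∫|u|² dx.
Every integrand reduces to terms xʲ·e^(−2λx) on [0, ∞); use ∫₀^∞ xʲ·e^(−2λx) dx = j!/(2λ)^(j+1).
State is unnormalized: ∫|u|² dx = 0.041972, and ∫u*·V(x)·u dx = 0.16024, so ⟨V⟩ = 0.16024 / 0.041972.
⟨V⟩ = 3.8177.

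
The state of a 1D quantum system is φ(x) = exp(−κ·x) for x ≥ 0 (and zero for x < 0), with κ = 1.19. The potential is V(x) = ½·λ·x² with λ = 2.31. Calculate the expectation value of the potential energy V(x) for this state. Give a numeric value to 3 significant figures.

0.408

⟨V⟩ = ∫ V(x)·|φ|² dx / ∫|φ|² dx.
Every integrand reduces to terms xʲ·e^(−2κx) on [0, ∞); use ∫₀^∞ xʲ·e^(−2κx) dx = j!/(2κ)^(j+1).
State is unnormalized: ∫|φ|² dx = 0.42017, and ∫φ*·V(x)·φ dx = 0.17135, so ⟨V⟩ = 0.17135 / 0.42017.
⟨V⟩ = 0.40781.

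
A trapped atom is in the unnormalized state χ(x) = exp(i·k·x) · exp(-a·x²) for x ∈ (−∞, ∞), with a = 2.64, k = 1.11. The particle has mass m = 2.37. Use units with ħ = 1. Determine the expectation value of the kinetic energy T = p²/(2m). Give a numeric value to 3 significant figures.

T = −(ħ²/2m) d²/dx², so ⟨T⟩ = −(ħ²/2m) ∫ χ*·χ'' dx / ∫|χ|² dx; with m = 2.37.
Gaussian moments: ∫x^(2j)·e^(−2ax²) dx = (2j−1)!!/(4a)^j · √(π/(2a)), odd powers integrate to 0; here √(π/(2a)) = 0.77136. Derivatives: χ′ = (ik − 2ax)·χ, χ″ = ((ik − 2ax)² − 2a)·χ; the odd-in-x pieces drop out.
State is unnormalized: ∫|χ|² dx = 0.77136, and ∫χ*·(−ħ²/2m · χ'') dx = 0.63012, so ⟨T⟩ = 0.63012 / 0.77136.
⟨T⟩ = 0.81690.

0.817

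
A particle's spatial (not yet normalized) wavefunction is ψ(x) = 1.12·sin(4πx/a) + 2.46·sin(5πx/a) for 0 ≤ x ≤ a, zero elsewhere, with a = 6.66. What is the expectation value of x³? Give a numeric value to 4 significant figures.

⟨x³⟩ = ∫ x³·|ψ|² dx / ∫|ψ|² dx (integrals over the domain).
On 0 ≤ x ≤ a (j ≠ l): ∫sin²(jπx/a) dx = a/2, ∫sin(jπx/a)·sin(lπx/a) dx = 0; diagonal moments ∫x·sin²(jπx/a) dx = a²/4, ∫x²·sin²(jπx/a) dx = a³·(1/6 − 1/(4j²π²)); cross terms ∫x·sin(jπx/a)·sin(lπx/a) dx = 0 for j + l even and −4jla²/(π²(j² − l²)²) for j + l odd, ∫x²·sin(jπx/a)·sin(lπx/a) dx = (−1)^(j+l)·4jla³/(π²(j² − l²)²); higher powers the same way via product-to-sum and parts.
State is unnormalized: ∫|ψ|² dx = 24.329, and ∫ψ*·x³·ψ dx = 813.13, so ⟨x³⟩ = 813.13 / 24.329.
⟨x³⟩ = 33.422.

33.42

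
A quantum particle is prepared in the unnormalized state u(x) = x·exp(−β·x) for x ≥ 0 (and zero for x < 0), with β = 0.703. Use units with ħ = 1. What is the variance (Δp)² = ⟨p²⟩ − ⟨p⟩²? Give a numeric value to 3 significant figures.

0.494

Compute ⟨p⟩ and ⟨p²⟩ separately; (Δp)² = ⟨p²⟩ − ⟨p⟩².
Differentiate x·exp(−β·x) with the product rule; every integrand then reduces to terms xʲ·e^(−2βx) on [0, ∞), with ∫₀^∞ xʲ·e^(−2βx) dx = j!/(2β)^(j+1).
Normalization: ∫|u|² dx = 0.71957.
⟨p⟩ = 0.0000 and ⟨p²⟩ = 0.49421.
(Δp)² = 0.49421 − (0.0000)² = 0.49421.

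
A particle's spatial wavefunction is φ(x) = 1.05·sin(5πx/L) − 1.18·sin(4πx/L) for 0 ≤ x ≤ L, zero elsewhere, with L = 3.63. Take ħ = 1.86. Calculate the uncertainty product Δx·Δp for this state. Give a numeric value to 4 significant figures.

Δx = √(⟨x²⟩−⟨x⟩²), Δp = √(⟨p²⟩−⟨p⟩²).
On 0 ≤ x ≤ L (j ≠ l): ∫sin²(jπx/L) dx = L/2, ∫sin(jπx/L)·sin(lπx/L) dx = 0; diagonal moments ∫x·sin²(jπx/L) dx = L²/4, ∫x²·sin²(jπx/L) dx = L³·(1/6 − 1/(4j²π²)); cross terms ∫x·sin(jπx/L)·sin(lπx/L) dx = 0 for j + l even and −4jlL²/(π²(j² − l²)²) for j + l odd, ∫x²·sin(jπx/L)·sin(lπx/L) dx = (−1)^(j+l)·4jlL³/(π²(j² − l²)²); higher powers the same way via product-to-sum and parts. d²/dx² sin(jπx/L) = −(jπ/L)²·sin(jπx/L); on 0 ≤ x ≤ L, ∫sin²(jπx/L) dx = L/2 and ∫sin(jπx/L)·sin(lπx/L) dx = 0 for j ≠ l, so only diagonal terms survive in ∫|φ|² and ∫φ·φ″; ∫φ·φ′ dx = [φ²/2] between the walls = 0.
Normalization: ∫|φ|² dx = 4.5282.
⟨x⟩ = 2.5366, ⟨x²⟩ = 6.9766 ⇒ Δx = 0.73641.
⟨p⟩ = 0.0000, ⟨p²⟩ = 51.766 ⇒ Δp = 7.1949.
Δx·Δp = 5.2984.

5.298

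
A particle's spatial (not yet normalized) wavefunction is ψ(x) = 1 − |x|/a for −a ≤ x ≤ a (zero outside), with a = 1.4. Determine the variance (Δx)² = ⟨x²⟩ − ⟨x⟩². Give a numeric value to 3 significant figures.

0.196

Compute ⟨x⟩ and ⟨x²⟩ separately, then (Δx)² = ⟨x²⟩ − ⟨x⟩².
ψ is even, so ∫ over [−a, a] = 2∫₀ᵃ with ψ = 1 − x/a there: ∫₀ᵃ (1 − x/a)² dx = a/3, ∫₀ᵃ x²(1 − x/a)² dx = a³/30, ∫₀ᵃ x⁴(1 − x/a)² dx = a⁵/105.
Normalization: ∫|ψ|² dx = 0.93333.
⟨x⟩ = 0.0000 and ⟨x²⟩ = 0.19600.
(Δx)² = 0.19600 − (0.0000)² = 0.19600.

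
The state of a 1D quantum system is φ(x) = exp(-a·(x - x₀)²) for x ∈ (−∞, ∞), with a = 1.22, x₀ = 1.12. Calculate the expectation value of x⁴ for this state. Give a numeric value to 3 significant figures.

3.24

⟨x⁴⟩ = ∫ x⁴·|φ|² dx / ∫|φ|² dx (integrals over the domain).
Gaussian moments (u = x − x₀): ∫u^(2j)·e^(−2au²) du = (2j−1)!!/(4a)^j · √(π/(2a)), odd powers integrate to 0; here √(π/(2a)) = 1.1347.
State is unnormalized: ∫|φ|² dx = 1.1347, and ∫φ*·x⁴·φ dx = 3.6784, so ⟨x⁴⟩ = 3.6784 / 1.1347.
⟨x⁴⟩ = 3.2418.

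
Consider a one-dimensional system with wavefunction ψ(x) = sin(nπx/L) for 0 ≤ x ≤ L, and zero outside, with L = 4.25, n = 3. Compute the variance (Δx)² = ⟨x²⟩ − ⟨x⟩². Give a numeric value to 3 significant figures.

Compute ⟨x⟩ and ⟨x²⟩ separately, then (Δx)² = ⟨x²⟩ − ⟨x⟩².
With sin²θ = (1 − cos2θ)/2 on 0 ≤ x ≤ L: ∫sin²(nπx/L) dx = L/2, ∫x·sin²(nπx/L) dx = L²/4, ∫x²·sin²(nπx/L) dx = L³·(1/6 − 1/(4n²π²)); higher powers xᵏ the same way, integrating xᵏ·cos(2nπx/L) by parts.
Normalization: ∫|ψ|² dx = 2.1250.
⟨x⟩ = 2.1250 and ⟨x²⟩ = 5.9192.
(Δx)² = 5.9192 − (2.1250)² = 1.4035.

1.40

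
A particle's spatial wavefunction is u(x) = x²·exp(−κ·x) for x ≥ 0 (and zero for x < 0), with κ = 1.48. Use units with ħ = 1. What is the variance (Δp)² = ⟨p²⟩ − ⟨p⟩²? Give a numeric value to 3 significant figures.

Compute ⟨p⟩ and ⟨p²⟩ separately; (Δp)² = ⟨p²⟩ − ⟨p⟩².
Differentiate x²·exp(−κ·x) with the product rule; every integrand then reduces to terms xʲ·e^(−2κx) on [0, ∞), with ∫₀^∞ xʲ·e^(−2κx) dx = j!/(2κ)^(j+1).
Normalization: ∫|u|² dx = 0.10562.
⟨p⟩ = 0.0000 and ⟨p²⟩ = 0.73013.
(Δp)² = 0.73013 − (0.0000)² = 0.73013.

0.730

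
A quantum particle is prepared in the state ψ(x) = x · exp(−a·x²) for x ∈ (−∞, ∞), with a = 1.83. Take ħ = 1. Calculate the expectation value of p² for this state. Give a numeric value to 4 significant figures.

p² ψ = −ħ² d²ψ/dx²; ⟨p²⟩ = −ħ² ∫ ψ*·ψ'' dx / ∫|ψ|² dx.
Expand each integrand as polynomial × e^(−2ax²) and use ∫x^(2j)·e^(−2ax²) dx = (2j−1)!!/(4a)^j · √(π/(2a)), odd powers → 0; here √(π/(2a)) = 0.92648. Differentiate with the product rule, d/dx e^(−ax²) = −2ax·e^(−ax²).
State is unnormalized: ∫|ψ|² dx = 0.12657, and ∫ψ*·(−ħ² ψ'') dx = 0.69486, so ⟨p²⟩ = 0.69486 / 0.12657.
⟨p²⟩ = 5.4900.

5.490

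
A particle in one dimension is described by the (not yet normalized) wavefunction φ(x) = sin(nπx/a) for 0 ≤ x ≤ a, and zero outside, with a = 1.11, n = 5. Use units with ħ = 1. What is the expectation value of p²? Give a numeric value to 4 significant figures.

p² φ = −ħ² d²φ/dx²; ⟨p²⟩ = −ħ² ∫ φ*·φ'' dx / ∫|φ|² dx.
d/dx sin(nπx/a) = (nπ/a)·cos(nπx/a) and d²/dx² sin(nπx/a) = −(nπ/a)²·sin(nπx/a); on 0 ≤ x ≤ a, ∫sin²(nπx/a) dx = a/2 and ∫sin(nπx/a)·cos(nπx/a) dx = 0.
State is unnormalized: ∫|φ|² dx = 0.55500, and ∫φ*·(−ħ² φ'') dx = 111.14, so ⟨p²⟩ = 111.14 / 0.55500.
⟨p²⟩ = 200.26.

200.3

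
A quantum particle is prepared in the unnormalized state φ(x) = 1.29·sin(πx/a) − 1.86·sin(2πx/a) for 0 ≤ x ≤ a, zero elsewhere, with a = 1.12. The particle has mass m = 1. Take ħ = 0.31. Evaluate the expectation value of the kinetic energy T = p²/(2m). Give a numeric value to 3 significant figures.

1.14

T = −(ħ²/2m) d²/dx², so ⟨T⟩ = −(ħ²/2m) ∫ φ*·φ'' dx / ∫|φ|² dx; with m = 1.
d²/dx² sin(jπx/a) = −(jπ/a)²·sin(jπx/a); on 0 ≤ x ≤ a, ∫sin²(jπx/a) dx = a/2 and ∫sin(jπx/a)·sin(lπx/a) dx = 0 for j ≠ l, so only diagonal terms survive in ∫|φ|² and ∫φ·φ″; ∫φ·φ′ dx = [φ²/2] between the walls = 0.
State is unnormalized: ∫|φ|² dx = 2.8693, and ∫φ*·(−ħ²/2m · φ'') dx = 3.2821, so ⟨T⟩ = 3.2821 / 2.8693.
⟨T⟩ = 1.1439.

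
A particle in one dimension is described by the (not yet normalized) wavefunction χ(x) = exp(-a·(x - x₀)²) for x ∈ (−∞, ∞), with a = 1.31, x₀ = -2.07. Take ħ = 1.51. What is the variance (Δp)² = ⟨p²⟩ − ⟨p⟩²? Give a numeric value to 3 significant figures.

2.99

Compute ⟨p⟩ and ⟨p²⟩ separately; (Δp)² = ⟨p²⟩ − ⟨p⟩².
Gaussian moments (u = x − x₀): ∫u^(2j)·e^(−2au²) du = (2j−1)!!/(4a)^j · √(π/(2a)), odd powers integrate to 0; here √(π/(2a)) = 1.0950. Derivatives: d/dx e^(−au²) = −2au·e^(−au²), d²/dx² e^(−au²) = (4a²u² − 2a)·e^(−au²).
Normalization: ∫|χ|² dx = 1.0950.
⟨p⟩ = 0.0000 and ⟨p²⟩ = 2.9869.
(Δp)² = 2.9869 − (0.0000)² = 2.9869.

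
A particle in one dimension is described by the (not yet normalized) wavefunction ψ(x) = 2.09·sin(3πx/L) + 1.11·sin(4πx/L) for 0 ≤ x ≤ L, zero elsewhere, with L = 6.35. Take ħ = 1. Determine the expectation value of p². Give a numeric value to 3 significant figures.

p² ψ = −ħ² d²ψ/dx²; ⟨p²⟩ = −ħ² ∫ ψ*·ψ'' dx / ∫|ψ|² dx.
d²/dx² sin(jπx/L) = −(jπ/L)²·sin(jπx/L); on 0 ≤ x ≤ L, ∫sin²(jπx/L) dx = L/2 and ∫sin(jπx/L)·sin(lπx/L) dx = 0 for j ≠ l, so only diagonal terms survive in ∫|ψ|² and ∫ψ·ψ″; ∫ψ·ψ′ dx = [ψ²/2] between the walls = 0.
State is unnormalized: ∫|ψ|² dx = 17.781, and ∫ψ*·(−ħ² ψ'') dx = 45.872, so ⟨p²⟩ = 45.872 / 17.781.
⟨p²⟩ = 2.5799.

2.58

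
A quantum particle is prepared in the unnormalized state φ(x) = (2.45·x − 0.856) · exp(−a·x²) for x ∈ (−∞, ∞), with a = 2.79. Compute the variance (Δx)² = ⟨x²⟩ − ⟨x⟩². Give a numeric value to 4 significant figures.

Compute ⟨x⟩ and ⟨x²⟩ separately, then (Δx)² = ⟨x²⟩ − ⟨x⟩².
Expand each integrand as polynomial × e^(−2ax²) and use ∫x^(2j)·e^(−2ax²) dx = (2j−1)!!/(4a)^j · √(π/(2a)), odd powers → 0; here √(π/(2a)) = 0.75034.
Normalization: ∫|φ|² dx = 0.95338.
⟨x⟩ = -0.29580 and ⟨x²⟩ = 0.16547.
(Δx)² = 0.16547 − (-0.29580)² = 0.077970.

0.07797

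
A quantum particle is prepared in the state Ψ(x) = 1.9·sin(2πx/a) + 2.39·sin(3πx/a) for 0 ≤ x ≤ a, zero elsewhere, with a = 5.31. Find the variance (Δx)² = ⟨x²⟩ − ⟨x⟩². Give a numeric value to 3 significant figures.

1.10

Compute ⟨x⟩ and ⟨x²⟩ separately, then (Δx)² = ⟨x²⟩ − ⟨x⟩².
On 0 ≤ x ≤ a (j ≠ l): ∫sin²(jπx/a) dx = a/2, ∫sin(jπx/a)·sin(lπx/a) dx = 0; diagonal moments ∫x·sin²(jπx/a) dx = a²/4, ∫x²·sin²(jπx/a) dx = a³·(1/6 − 1/(4j²π²)); cross terms ∫x·sin(jπx/a)·sin(lπx/a) dx = 0 for j + l even and −4jla²/(π²(j² − l²)²) for j + l odd, ∫x²·sin(jπx/a)·sin(lπx/a) dx = (−1)^(j+l)·4jla³/(π²(j² − l²)²); higher powers the same way via product-to-sum and parts.
Normalization: ∫|Ψ|² dx = 24.750.
⟨x⟩ = 1.6486 and ⟨x²⟩ = 3.8193.
(Δx)² = 3.8193 − (1.6486)² = 1.1013.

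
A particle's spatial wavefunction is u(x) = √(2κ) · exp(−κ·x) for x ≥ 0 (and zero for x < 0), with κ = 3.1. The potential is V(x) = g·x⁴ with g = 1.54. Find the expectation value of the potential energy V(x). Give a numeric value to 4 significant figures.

⟨V⟩ = ∫ V(x)·|u|² dx.
Every integrand reduces to terms xʲ·e^(−2κx) on [0, ∞); use ∫₀^∞ xʲ·e^(−2κx) dx = j!/(2κ)^(j+1).
⟨V⟩ = 0.025013.

0.02501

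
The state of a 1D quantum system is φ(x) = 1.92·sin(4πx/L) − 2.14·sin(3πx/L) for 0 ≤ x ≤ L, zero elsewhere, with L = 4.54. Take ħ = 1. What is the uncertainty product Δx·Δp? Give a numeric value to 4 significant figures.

2.184

Δx = √(⟨x²⟩−⟨x⟩²), Δp = √(⟨p²⟩−⟨p⟩²).
On 0 ≤ x ≤ L (j ≠ l): ∫sin²(jπx/L) dx = L/2, ∫sin(jπx/L)·sin(lπx/L) dx = 0; diagonal moments ∫x·sin²(jπx/L) dx = L²/4, ∫x²·sin²(jπx/L) dx = L³·(1/6 − 1/(4j²π²)); cross terms ∫x·sin(jπx/L)·sin(lπx/L) dx = 0 for j + l even and −4jlL²/(π²(j² − l²)²) for j + l odd, ∫x²·sin(jπx/L)·sin(lπx/L) dx = (−1)^(j+l)·4jlL³/(π²(j² − l²)²); higher powers the same way via product-to-sum and parts. d²/dx² sin(jπx/L) = −(jπ/L)²·sin(jπx/L); on 0 ≤ x ≤ L, ∫sin²(jπx/L) dx = L/2 and ∫sin(jπx/L)·sin(lπx/L) dx = 0 for j ≠ l, so only diagonal terms survive in ∫|φ|² and ∫φ·φ″; ∫φ·φ′ dx = [φ²/2] between the walls = 0.
Normalization: ∫|φ|² dx = 18.764.
⟨x⟩ = 3.1659, ⟨x²⟩ = 10.845 ⇒ Δx = 0.90638.
⟨p⟩ = 0.0000, ⟨p²⟩ = 5.8044 ⇒ Δp = 2.4092.
Δx·Δp = 2.1837.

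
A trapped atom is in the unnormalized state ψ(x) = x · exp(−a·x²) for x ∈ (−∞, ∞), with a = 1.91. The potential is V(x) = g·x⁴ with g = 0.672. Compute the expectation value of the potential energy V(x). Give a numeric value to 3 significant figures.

⟨V⟩ = ∫ V(x)·|ψ|² dx / ∫|ψ|² dx.
Expand each integrand as polynomial × e^(−2ax²) and use ∫x^(2j)·e^(−2ax²) dx = (2j−1)!!/(4a)^j · √(π/(2a)), odd powers → 0; here √(π/(2a)) = 0.90687.
State is unnormalized: ∫|ψ|² dx = 0.11870, and ∫ψ*·V(x)·ψ dx = 0.020499, so ⟨V⟩ = 0.020499 / 0.11870.
⟨V⟩ = 0.17269.

0.173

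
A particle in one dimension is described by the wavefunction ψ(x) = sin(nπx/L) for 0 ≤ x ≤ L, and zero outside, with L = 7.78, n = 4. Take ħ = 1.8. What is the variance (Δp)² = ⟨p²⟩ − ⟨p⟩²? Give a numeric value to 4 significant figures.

8.453

Compute ⟨p⟩ and ⟨p²⟩ separately; (Δp)² = ⟨p²⟩ − ⟨p⟩².
d/dx sin(nπx/L) = (nπ/L)·cos(nπx/L) and d²/dx² sin(nπx/L) = −(nπ/L)²·sin(nπx/L); on 0 ≤ x ≤ L, ∫sin²(nπx/L) dx = L/2 and ∫sin(nπx/L)·cos(nπx/L) dx = 0.
Normalization: ∫|ψ|² dx = 3.8900.
⟨p⟩ = 0.0000 and ⟨p²⟩ = 8.4529.
(Δp)² = 8.4529 − (0.0000)² = 8.4529.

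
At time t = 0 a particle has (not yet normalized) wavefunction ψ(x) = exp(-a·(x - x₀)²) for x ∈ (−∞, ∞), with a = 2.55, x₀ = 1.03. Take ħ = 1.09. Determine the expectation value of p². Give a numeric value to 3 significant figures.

3.03

p² ψ = −ħ² d²ψ/dx²; ⟨p²⟩ = −ħ² ∫ ψ*·ψ'' dx / ∫|ψ|² dx.
Gaussian moments (u = x − x₀): ∫u^(2j)·e^(−2au²) du = (2j−1)!!/(4a)^j · √(π/(2a)), odd powers integrate to 0; here √(π/(2a)) = 0.78486. Derivatives: d/dx e^(−au²) = −2au·e^(−au²), d²/dx² e^(−au²) = (4a²u² − 2a)·e^(−au²).
State is unnormalized: ∫|ψ|² dx = 0.78486, and ∫ψ*·(−ħ² ψ'') dx = 2.3778, so ⟨p²⟩ = 2.3778 / 0.78486.
⟨p²⟩ = 3.0297.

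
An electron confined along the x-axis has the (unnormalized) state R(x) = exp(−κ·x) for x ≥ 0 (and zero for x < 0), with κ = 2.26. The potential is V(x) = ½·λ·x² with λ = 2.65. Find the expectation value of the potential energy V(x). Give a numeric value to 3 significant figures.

0.130

⟨V⟩ = ∫ V(x)·|R|² dx / ∫|R|² dx.
Every integrand reduces to terms xʲ·e^(−2κx) on [0, ∞); use ∫₀^∞ xʲ·e^(−2κx) dx = j!/(2κ)^(j+1).
State is unnormalized: ∫|R|² dx = 0.22124, and ∫R*·V(x)·R dx = 0.028697, so ⟨V⟩ = 0.028697 / 0.22124.
⟨V⟩ = 0.12971.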